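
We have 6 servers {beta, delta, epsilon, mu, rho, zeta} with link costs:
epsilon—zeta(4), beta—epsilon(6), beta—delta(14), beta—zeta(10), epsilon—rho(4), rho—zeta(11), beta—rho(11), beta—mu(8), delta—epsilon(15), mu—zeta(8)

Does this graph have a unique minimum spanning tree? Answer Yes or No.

Sort edges by weight, then run Kruskal:
epsilon—rho (4): add. Components now {epsilon,rho} {delta} {zeta} {mu} {beta}
epsilon—zeta (4): add. Components now {epsilon,rho,zeta} {delta} {mu} {beta}
beta—epsilon (6): add. Components now {beta,epsilon,rho,zeta} {delta} {mu}
beta—mu (8): add. Components now {beta,epsilon,mu,rho,zeta} {delta}
mu—zeta (8): skip — zeta and mu already connected.
beta—zeta (10): skip — zeta and beta already connected.
beta—rho (11): skip — rho and beta already connected.
rho—zeta (11): skip — zeta and rho already connected.
beta—delta (14): add. Components now {beta,delta,epsilon,mu,rho,zeta}
Non-tree edge mu—zeta has weight 8, equal to the heaviest edge on its tree cycle — swapping gives another MST of the same weight. Not unique.

No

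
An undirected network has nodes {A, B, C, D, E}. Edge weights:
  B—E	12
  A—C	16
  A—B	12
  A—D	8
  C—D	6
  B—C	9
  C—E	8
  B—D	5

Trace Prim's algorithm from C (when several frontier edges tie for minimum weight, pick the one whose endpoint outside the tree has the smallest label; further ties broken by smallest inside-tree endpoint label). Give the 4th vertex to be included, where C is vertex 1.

Prim's algorithm from C:
Step 1: frontier [C—D 6, C—E 8, B—C 9, A—C 16] → take C—D (6); add D.
Step 2: frontier [C—E 8, B—C 9, A—C 16, B—D 5, A—D 8] → take B—D (5); add B.
Step 3: frontier [A—B 12, B—E 12, C—E 8, A—C 16, A—D 8] → take A—D (8); add A.
Step 4: frontier [B—E 12, C—E 8] → take C—E (8); add E.
Vertex order: C, D, B, A, E. The 4th vertex is A.

A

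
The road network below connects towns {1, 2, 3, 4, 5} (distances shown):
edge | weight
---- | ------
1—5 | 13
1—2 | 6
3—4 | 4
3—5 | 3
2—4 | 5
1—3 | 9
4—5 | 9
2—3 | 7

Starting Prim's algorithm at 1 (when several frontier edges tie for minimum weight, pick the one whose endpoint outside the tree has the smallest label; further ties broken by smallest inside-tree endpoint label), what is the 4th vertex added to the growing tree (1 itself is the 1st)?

3

Prim, starting at 1.
Step 1: frontier [1—2 6, 1—3 9, 1—5 13] → take 1—2 (6); add 2.
Step 2: frontier [1—3 9, 1—5 13, 2—4 5, 2—3 7] → take 2—4 (5); add 4.
Step 3: frontier [1—3 9, 1—5 13, 2—3 7, 3—4 4, 4—5 9] → take 3—4 (4); add 3.
Step 4: frontier [1—5 13, 3—5 3, 4—5 9] → take 3—5 (3); add 5.
Vertex order: 1, 2, 4, 3, 5. The 4th vertex is 3.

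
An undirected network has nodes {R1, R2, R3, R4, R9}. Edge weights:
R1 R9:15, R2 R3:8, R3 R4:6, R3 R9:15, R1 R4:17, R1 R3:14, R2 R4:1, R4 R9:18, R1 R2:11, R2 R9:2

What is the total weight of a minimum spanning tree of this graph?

Kruskal's algorithm — process edges by increasing weight (ties by edge label):
R2 R4 (1): add — endpoints in different components.
R2 R9 (2): add — endpoints in different components.
R3 R4 (6): add — endpoints in different components.
R2 R3 (8): skip — R2 and R3 already connected.
R1 R2 (11): add — endpoints in different components.
MST edges: R2 R4, R2 R9, R3 R4, R1 R2; total weight 1+2+6+11 = 20.

20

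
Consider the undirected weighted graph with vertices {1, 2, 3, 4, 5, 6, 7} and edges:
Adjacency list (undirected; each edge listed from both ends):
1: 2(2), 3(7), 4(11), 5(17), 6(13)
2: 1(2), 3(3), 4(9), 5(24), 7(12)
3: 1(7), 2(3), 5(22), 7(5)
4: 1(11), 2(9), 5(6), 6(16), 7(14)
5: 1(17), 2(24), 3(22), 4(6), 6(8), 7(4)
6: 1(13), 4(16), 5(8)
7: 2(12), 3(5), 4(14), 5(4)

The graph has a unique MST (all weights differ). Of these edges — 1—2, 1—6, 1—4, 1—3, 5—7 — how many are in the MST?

Sort edges by weight, then run Kruskal:
1—2 (2): add — endpoints in different components.
2—3 (3): add — endpoints in different components.
5—7 (4): add — endpoints in different components.
3—7 (5): add — endpoints in different components.
4—5 (6): add — endpoints in different components.
1—3 (7): skip — 1 and 3 already connected.
5—6 (8): add — endpoints in different components.
MST edge set: {1—2, 2—3, 5—7, 3—7, 4—5, 5—6}.
Of the listed edges, {1—2, 5—7} are in the MST → 2.

2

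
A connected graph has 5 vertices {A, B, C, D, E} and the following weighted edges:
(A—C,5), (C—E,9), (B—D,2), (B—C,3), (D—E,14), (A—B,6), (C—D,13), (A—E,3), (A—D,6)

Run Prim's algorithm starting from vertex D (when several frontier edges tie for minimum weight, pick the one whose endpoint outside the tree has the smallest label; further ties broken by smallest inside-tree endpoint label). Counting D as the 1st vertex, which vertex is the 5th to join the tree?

Prim's algorithm from D:
Step 1: cheapest edge leaving the tree is B—D (2); add B.
Step 2: cheapest edge leaving the tree is B—C (3); add C.
Step 3: cheapest edge leaving the tree is A—C (5); add A.
Step 4: cheapest edge leaving the tree is A—E (3); add E.
Vertex order: D, B, C, A, E. The 5th vertex is E.

E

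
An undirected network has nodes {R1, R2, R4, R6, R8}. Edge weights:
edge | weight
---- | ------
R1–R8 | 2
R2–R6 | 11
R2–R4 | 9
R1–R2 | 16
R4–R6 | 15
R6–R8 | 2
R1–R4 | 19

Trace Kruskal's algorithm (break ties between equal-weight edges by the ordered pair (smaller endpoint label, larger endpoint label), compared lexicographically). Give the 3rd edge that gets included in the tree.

R2-R4

Kruskal's algorithm — process edges by increasing weight (ties by edge label):
R1–R8 (2): add — endpoints in different components.
R6–R8 (2): add — endpoints in different components.
R2–R4 (9): add — endpoints in different components.
R2–R6 (11): add — endpoints in different components.
The 3rd edge added is R2–R4.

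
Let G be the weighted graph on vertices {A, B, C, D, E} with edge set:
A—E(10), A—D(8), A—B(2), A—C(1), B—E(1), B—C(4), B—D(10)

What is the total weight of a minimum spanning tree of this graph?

12

Kruskal's algorithm — process edges by increasing weight (ties by edge label):
A—C (1): add. Components now {A,C} {B} {D} {E}
B—E (1): add. Components now {A,C} {B,E} {D}
A—B (2): add. Components now {A,B,C,E} {D}
B—C (4): skip — B and C already connected.
A—D (8): add. Components now {A,B,C,D,E}
MST edges: A—C, B—E, A—B, A—D; total weight 1+1+2+8 = 12.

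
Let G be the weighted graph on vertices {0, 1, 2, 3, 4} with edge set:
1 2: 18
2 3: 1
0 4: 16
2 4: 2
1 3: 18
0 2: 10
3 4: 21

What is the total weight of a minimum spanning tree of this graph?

31

Prim's algorithm from 0:
Step 1: frontier [0 2 10, 0 4 16] → take 0 2 (10); add 2.
Step 2: frontier [0 4 16, 2 3 1, 2 4 2, 1 2 18] → take 2 3 (1); add 3.
Step 3: frontier [0 4 16, 2 4 2, 1 2 18, 1 3 18, 3 4 21] → take 2 4 (2); add 4.
Step 4: frontier [1 2 18, 1 3 18] → take 1 2 (18); add 1.
MST edges: 0 2, 2 3, 2 4, 1 2; total weight 10+1+2+18 = 31.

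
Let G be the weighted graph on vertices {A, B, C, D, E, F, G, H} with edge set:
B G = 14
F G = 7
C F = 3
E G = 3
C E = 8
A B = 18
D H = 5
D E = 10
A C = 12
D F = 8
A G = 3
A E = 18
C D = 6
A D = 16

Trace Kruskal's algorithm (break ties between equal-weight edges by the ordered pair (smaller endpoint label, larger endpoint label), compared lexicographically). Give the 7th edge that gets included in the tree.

B-G

Kruskal's algorithm — process edges by increasing weight (ties by edge label):
A G (3): add — endpoints in different components.
C F (3): add — endpoints in different components.
E G (3): add — endpoints in different components.
D H (5): add — endpoints in different components.
C D (6): add — endpoints in different components.
F G (7): add — endpoints in different components.
C E (8): skip — C and E already connected.
D F (8): skip — D and F already connected.
D E (10): skip — D and E already connected.
A C (12): skip — A and C already connected.
B G (14): add — endpoints in different components.
The 7th edge added is B G.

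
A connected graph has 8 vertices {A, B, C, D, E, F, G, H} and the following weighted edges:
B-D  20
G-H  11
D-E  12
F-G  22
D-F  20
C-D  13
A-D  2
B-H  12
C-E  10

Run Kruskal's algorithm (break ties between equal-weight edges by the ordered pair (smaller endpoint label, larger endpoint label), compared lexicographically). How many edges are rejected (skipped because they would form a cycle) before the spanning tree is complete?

1

Sort edges by weight, then run Kruskal:
A-D (2): add — endpoints in different components.
C-E (10): add — endpoints in different components.
G-H (11): add — endpoints in different components.
B-H (12): add — endpoints in different components.
D-E (12): add — endpoints in different components.
C-D (13): skip — C and D already connected.
B-D (20): add — endpoints in different components.
D-F (20): add — endpoints in different components.
Edges rejected before the tree was complete: 1.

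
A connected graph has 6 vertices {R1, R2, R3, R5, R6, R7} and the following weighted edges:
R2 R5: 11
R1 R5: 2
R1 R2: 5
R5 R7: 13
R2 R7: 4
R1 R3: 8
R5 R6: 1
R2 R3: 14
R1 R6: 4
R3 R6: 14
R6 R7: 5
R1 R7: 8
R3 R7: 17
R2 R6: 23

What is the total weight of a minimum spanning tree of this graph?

20

Sort edges by weight, then run Kruskal:
R5 R6 (1): add — endpoints in different components.
R1 R5 (2): add — endpoints in different components.
R1 R6 (4): skip — R6 and R1 already connected.
R2 R7 (4): add — endpoints in different components.
R1 R2 (5): add — endpoints in different components.
R6 R7 (5): skip — R6 and R7 already connected.
R1 R3 (8): add — endpoints in different components.
MST edges: R5 R6, R1 R5, R2 R7, R1 R2, R1 R3; total weight 1+2+4+5+8 = 20.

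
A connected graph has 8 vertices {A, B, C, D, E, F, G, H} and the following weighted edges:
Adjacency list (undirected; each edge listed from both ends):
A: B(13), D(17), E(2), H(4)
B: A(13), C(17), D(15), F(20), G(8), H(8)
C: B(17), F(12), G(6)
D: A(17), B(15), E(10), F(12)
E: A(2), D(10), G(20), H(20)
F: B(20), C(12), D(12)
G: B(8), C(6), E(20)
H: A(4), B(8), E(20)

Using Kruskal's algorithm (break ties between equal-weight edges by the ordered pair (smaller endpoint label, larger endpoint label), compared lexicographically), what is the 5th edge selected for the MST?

Sort edges by weight, then run Kruskal:
A—E (2): add — endpoints in different components.
A—H (4): add — endpoints in different components.
C—G (6): add — endpoints in different components.
B—G (8): add — endpoints in different components.
B—H (8): add — endpoints in different components.
D—E (10): add — endpoints in different components.
C—F (12): add — endpoints in different components.
The 5th edge added is B—H.

B-H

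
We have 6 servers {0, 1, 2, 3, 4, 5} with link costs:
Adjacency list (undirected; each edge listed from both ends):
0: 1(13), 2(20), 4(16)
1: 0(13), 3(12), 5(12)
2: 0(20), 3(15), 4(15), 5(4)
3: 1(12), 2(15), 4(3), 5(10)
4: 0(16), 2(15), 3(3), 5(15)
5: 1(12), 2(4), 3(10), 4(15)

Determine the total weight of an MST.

Sort edges by weight, then run Kruskal:
3–4 (3): add. Components now {0} {1} {2} {3,4} {5}
2–5 (4): add. Components now {0} {1} {2,5} {3,4}
3–5 (10): add. Components now {0} {1} {2,3,4,5}
1–3 (12): add. Components now {0} {1,2,3,4,5}
1–5 (12): skip — 1 and 5 already connected.
0–1 (13): add. Components now {0,1,2,3,4,5}
MST edges: 3–4, 2–5, 3–5, 1–3, 0–1; total weight 3+4+10+12+13 = 42.

42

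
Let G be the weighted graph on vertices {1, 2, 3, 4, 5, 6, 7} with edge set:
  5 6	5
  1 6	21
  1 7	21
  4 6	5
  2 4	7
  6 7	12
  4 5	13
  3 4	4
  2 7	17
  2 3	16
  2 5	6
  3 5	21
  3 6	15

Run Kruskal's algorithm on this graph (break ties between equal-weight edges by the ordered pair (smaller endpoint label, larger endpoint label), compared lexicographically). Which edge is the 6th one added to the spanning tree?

Kruskal's algorithm — process edges by increasing weight (ties by edge label):
3 4 (4): add. Components now {1} {2} {3,4} {5} {6} {7}
4 6 (5): add. Components now {1} {2} {3,4,6} {5} {7}
5 6 (5): add. Components now {1} {2} {3,4,5,6} {7}
2 5 (6): add. Components now {1} {2,3,4,5,6} {7}
2 4 (7): skip — 2 and 4 already connected.
6 7 (12): add. Components now {1} {2,3,4,5,6,7}
4 5 (13): skip — 4 and 5 already connected.
3 6 (15): skip — 3 and 6 already connected.
2 3 (16): skip — 2 and 3 already connected.
2 7 (17): skip — 2 and 7 already connected.
1 6 (21): add. Components now {1,2,3,4,5,6,7}
The 6th edge added is 1 6.

1-6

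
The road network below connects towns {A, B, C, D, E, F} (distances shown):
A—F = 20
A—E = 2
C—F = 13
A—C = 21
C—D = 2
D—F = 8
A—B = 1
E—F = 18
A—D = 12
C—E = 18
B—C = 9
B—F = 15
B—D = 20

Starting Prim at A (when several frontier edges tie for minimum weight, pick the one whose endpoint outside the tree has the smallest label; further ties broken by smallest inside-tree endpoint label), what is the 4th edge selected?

Prim, starting at A.
Step 1: cheapest edge leaving the tree is A—B (1); add B.
Step 2: cheapest edge leaving the tree is A—E (2); add E.
Step 3: cheapest edge leaving the tree is B—C (9); add C.
Step 4: cheapest edge leaving the tree is C—D (2); add D.
Step 5: cheapest edge leaving the tree is D—F (8); add F.
The 4th edge added is C—D.

C-D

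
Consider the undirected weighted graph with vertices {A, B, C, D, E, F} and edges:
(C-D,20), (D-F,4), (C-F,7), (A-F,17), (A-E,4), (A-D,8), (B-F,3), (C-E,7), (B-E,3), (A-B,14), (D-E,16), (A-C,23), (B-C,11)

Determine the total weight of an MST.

21

Prim's algorithm from F:
Step 1: frontier [B-F 3, D-F 4, C-F 7, A-F 17] → take B-F (3); add B.
Step 2: frontier [B-E 3, B-C 11, A-B 14, D-F 4, C-F 7, A-F 17] → take B-E (3); add E.
Step 3: frontier [B-C 11, A-B 14, A-E 4, C-E 7, D-E 16, D-F 4, C-F 7, A-F 17] → take A-E (4); add A.
Step 4: frontier [A-D 8, A-C 23, B-C 11, C-E 7, D-E 16, D-F 4, C-F 7] → take D-F (4); add D.
Step 5: frontier [A-C 23, B-C 11, C-D 20, C-E 7, C-F 7] → take C-E (7); add C.
MST edges: B-F, B-E, A-E, D-F, C-E; total weight 3+3+4+4+7 = 21.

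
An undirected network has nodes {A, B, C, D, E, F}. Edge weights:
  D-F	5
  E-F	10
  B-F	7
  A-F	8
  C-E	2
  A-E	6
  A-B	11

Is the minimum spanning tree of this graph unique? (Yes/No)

Yes

Kruskal's algorithm — process edges by increasing weight (ties by edge label):
C-E (2): add — endpoints in different components.
D-F (5): add — endpoints in different components.
A-E (6): add — endpoints in different components.
B-F (7): add — endpoints in different components.
A-F (8): add — endpoints in different components.
Every non-tree edge has weight strictly greater than the heaviest edge on the tree path between its endpoints, so the MST is unique.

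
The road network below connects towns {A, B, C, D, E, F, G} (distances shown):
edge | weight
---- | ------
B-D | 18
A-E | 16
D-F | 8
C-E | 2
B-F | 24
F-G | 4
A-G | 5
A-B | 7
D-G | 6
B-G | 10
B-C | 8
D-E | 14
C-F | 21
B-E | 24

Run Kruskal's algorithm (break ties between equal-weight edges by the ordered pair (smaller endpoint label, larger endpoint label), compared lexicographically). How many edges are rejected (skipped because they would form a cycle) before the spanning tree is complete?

0

Kruskal's algorithm — process edges by increasing weight (ties by edge label):
C-E (2): add. Components now {A} {B} {C,E} {D} {F} {G}
F-G (4): add. Components now {A} {B} {C,E} {D} {F,G}
A-G (5): add. Components now {A,F,G} {B} {C,E} {D}
D-G (6): add. Components now {A,D,F,G} {B} {C,E}
A-B (7): add. Components now {A,B,D,F,G} {C,E}
B-C (8): add. Components now {A,B,C,D,E,F,G}
Edges rejected before the tree was complete: 0.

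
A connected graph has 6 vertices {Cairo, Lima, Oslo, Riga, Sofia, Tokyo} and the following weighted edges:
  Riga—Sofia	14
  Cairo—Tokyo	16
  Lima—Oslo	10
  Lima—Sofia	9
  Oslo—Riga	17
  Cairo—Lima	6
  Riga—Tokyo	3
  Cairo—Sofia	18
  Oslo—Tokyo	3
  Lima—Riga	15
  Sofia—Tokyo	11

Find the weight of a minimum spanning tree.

31

Sort edges by weight, then run Kruskal:
Oslo—Tokyo (3): add. Components now {Oslo,Tokyo} {Lima} {Cairo} {Sofia} {Riga}
Riga—Tokyo (3): add. Components now {Oslo,Riga,Tokyo} {Lima} {Cairo} {Sofia}
Cairo—Lima (6): add. Components now {Oslo,Riga,Tokyo} {Cairo,Lima} {Sofia}
Lima—Sofia (9): add. Components now {Oslo,Riga,Tokyo} {Cairo,Lima,Sofia}
Lima—Oslo (10): add. Components now {Cairo,Lima,Oslo,Riga,Sofia,Tokyo}
MST edges: Oslo—Tokyo, Riga—Tokyo, Cairo—Lima, Lima—Sofia, Lima—Oslo; total weight 3+3+6+9+10 = 31.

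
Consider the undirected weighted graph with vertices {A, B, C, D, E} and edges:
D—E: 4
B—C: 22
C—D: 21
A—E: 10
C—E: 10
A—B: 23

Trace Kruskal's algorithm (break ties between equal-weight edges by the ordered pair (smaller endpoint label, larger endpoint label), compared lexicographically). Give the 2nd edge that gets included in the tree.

Kruskal's algorithm — process edges by increasing weight (ties by edge label):
D—E (4): add. Components now {A} {B} {C} {D,E}
A—E (10): add. Components now {A,D,E} {B} {C}
C—E (10): add. Components now {A,C,D,E} {B}
C—D (21): skip — C and D already connected.
B—C (22): add. Components now {A,B,C,D,E}
The 2nd edge added is A—E.

A-E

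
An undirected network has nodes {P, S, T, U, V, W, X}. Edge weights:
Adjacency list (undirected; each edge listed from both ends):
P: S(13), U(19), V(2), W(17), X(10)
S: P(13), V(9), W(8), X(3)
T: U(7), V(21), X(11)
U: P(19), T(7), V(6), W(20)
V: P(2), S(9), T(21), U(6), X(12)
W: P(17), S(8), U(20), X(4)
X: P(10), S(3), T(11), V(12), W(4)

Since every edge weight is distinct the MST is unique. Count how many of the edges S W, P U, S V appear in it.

Sort edges by weight, then run Kruskal:
P V (2): add. Components now {P,V} {T} {W} {U} {S} {X}
S X (3): add. Components now {P,V} {T} {W} {U} {S,X}
W X (4): add. Components now {P,V} {T} {S,W,X} {U}
U V (6): add. Components now {P,U,V} {T} {S,W,X}
T U (7): add. Components now {P,T,U,V} {S,W,X}
S W (8): skip — W and S already connected.
S V (9): add. Components now {P,S,T,U,V,W,X}
MST edge set: {P V, S X, W X, U V, T U, S V}.
Of the listed edges, {S V} are in the MST → 1.

1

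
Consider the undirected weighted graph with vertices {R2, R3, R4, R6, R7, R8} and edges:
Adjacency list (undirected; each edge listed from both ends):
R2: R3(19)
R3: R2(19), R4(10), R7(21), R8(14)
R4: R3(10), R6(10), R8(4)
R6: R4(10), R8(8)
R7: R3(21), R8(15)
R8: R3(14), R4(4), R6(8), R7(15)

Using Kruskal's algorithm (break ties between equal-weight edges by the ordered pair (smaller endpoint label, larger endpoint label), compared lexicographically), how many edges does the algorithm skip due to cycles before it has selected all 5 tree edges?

Kruskal's algorithm — process edges by increasing weight (ties by edge label):
R4–R8 (4): add. Components now {R2} {R4,R8} {R7} {R6} {R3}
R6–R8 (8): add. Components now {R2} {R4,R6,R8} {R7} {R3}
R3–R4 (10): add. Components now {R2} {R3,R4,R6,R8} {R7}
R4–R6 (10): skip — R4 and R6 already connected.
R3–R8 (14): skip — R8 and R3 already connected.
R7–R8 (15): add. Components now {R2} {R3,R4,R6,R7,R8}
R2–R3 (19): add. Components now {R2,R3,R4,R6,R7,R8}
Edges rejected before the tree was complete: 2.

2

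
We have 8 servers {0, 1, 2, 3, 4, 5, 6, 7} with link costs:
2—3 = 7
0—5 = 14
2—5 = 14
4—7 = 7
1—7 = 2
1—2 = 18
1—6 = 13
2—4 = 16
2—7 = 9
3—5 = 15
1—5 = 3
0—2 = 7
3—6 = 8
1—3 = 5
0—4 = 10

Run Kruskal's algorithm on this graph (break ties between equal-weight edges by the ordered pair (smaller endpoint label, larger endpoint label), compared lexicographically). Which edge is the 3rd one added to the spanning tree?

1-3

Kruskal: consider edges lightest-first.
1—7 (2): add — endpoints in different components.
1—5 (3): add — endpoints in different components.
1—3 (5): add — endpoints in different components.
0—2 (7): add — endpoints in different components.
2—3 (7): add — endpoints in different components.
4—7 (7): add — endpoints in different components.
3—6 (8): add — endpoints in different components.
The 3rd edge added is 1—3.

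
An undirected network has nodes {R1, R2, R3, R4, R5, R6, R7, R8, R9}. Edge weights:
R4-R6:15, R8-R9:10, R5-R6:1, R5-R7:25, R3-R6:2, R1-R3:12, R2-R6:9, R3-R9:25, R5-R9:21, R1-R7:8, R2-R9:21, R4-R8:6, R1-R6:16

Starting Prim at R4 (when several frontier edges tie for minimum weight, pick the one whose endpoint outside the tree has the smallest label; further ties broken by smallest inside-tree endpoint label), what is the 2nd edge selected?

Prim's algorithm from R4:
Step 1: frontier [R4-R8 6, R4-R6 15] → take R4-R8 (6); add R8.
Step 2: frontier [R4-R6 15, R8-R9 10] → take R8-R9 (10); add R9.
Step 3: frontier [R4-R6 15, R2-R9 21, R5-R9 21, R3-R9 25] → take R4-R6 (15); add R6.
Step 4: frontier [R5-R6 1, R3-R6 2, R2-R6 9, R1-R6 16, R2-R9 21, R5-R9 21, R3-R9 25] → take R5-R6 (1); add R5.
Step 5: frontier [R5-R7 25, R3-R6 2, R2-R6 9, R1-R6 16, R2-R9 21, R3-R9 25] → take R3-R6 (2); add R3.
Step 6: frontier [R1-R3 12, R5-R7 25, R2-R6 9, R1-R6 16, R2-R9 21] → take R2-R6 (9); add R2.
Step 7: frontier [R1-R3 12, R5-R7 25, R1-R6 16] → take R1-R3 (12); add R1.
Step 8: frontier [R1-R7 8, R5-R7 25] → take R1-R7 (8); add R7.
The 2nd edge added is R8-R9.

R8-R9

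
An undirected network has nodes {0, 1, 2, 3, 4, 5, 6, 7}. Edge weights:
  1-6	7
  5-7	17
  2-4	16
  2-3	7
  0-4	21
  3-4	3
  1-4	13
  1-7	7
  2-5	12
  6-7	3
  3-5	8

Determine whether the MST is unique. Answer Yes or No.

No

Kruskal: consider edges lightest-first.
3-4 (3): add — endpoints in different components.
6-7 (3): add — endpoints in different components.
1-6 (7): add — endpoints in different components.
1-7 (7): skip — 1 and 7 already connected.
2-3 (7): add — endpoints in different components.
3-5 (8): add — endpoints in different components.
2-5 (12): skip — 2 and 5 already connected.
1-4 (13): add — endpoints in different components.
2-4 (16): skip — 2 and 4 already connected.
5-7 (17): skip — 5 and 7 already connected.
0-4 (21): add — endpoints in different components.
Non-tree edge 1-7 has weight 7, equal to the heaviest edge on its tree cycle — swapping gives another MST of the same weight. Not unique.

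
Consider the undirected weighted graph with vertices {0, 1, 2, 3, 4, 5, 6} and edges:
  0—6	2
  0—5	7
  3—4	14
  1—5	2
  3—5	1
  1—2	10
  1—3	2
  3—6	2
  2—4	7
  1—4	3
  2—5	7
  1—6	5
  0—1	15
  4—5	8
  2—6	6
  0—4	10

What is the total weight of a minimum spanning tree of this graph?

Kruskal: consider edges lightest-first.
3—5 (1): add. Components now {0} {1} {2} {3,5} {4} {6}
0—6 (2): add. Components now {0,6} {1} {2} {3,5} {4}
1—3 (2): add. Components now {0,6} {1,3,5} {2} {4}
1—5 (2): skip — 1 and 5 already connected.
3—6 (2): add. Components now {0,1,3,5,6} {2} {4}
1—4 (3): add. Components now {0,1,3,4,5,6} {2}
1—6 (5): skip — 1 and 6 already connected.
2—6 (6): add. Components now {0,1,2,3,4,5,6}
MST edges: 3—5, 0—6, 1—3, 3—6, 1—4, 2—6; total weight 1+2+2+2+3+6 = 16.

16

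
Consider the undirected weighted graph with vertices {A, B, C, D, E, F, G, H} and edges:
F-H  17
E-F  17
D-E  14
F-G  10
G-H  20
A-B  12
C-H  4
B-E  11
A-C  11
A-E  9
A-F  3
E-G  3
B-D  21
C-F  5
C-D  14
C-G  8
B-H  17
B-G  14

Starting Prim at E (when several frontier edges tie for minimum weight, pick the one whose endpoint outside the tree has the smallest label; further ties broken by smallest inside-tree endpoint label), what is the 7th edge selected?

Prim, starting at E.
Step 1: cheapest edge leaving the tree is E-G (3); add G.
Step 2: cheapest edge leaving the tree is C-G (8); add C.
Step 3: cheapest edge leaving the tree is C-H (4); add H.
Step 4: cheapest edge leaving the tree is C-F (5); add F.
Step 5: cheapest edge leaving the tree is A-F (3); add A.
Step 6: cheapest edge leaving the tree is B-E (11); add B.
Step 7: cheapest edge leaving the tree is C-D (14); add D.
The 7th edge added is C-D.

C-D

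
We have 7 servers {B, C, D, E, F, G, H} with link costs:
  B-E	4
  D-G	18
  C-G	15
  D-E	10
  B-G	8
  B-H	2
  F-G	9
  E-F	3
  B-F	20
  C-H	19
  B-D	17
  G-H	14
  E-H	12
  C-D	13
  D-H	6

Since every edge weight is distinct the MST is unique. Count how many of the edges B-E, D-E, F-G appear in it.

1

Sort edges by weight, then run Kruskal:
B-H (2): add. Components now {B,H} {C} {D} {E} {F} {G}
E-F (3): add. Components now {B,H} {C} {D} {E,F} {G}
B-E (4): add. Components now {B,E,F,H} {C} {D} {G}
D-H (6): add. Components now {B,D,E,F,H} {C} {G}
B-G (8): add. Components now {B,D,E,F,G,H} {C}
F-G (9): skip — F and G already connected.
D-E (10): skip — D and E already connected.
E-H (12): skip — E and H already connected.
C-D (13): add. Components now {B,C,D,E,F,G,H}
MST edge set: {B-H, E-F, B-E, D-H, B-G, C-D}.
Of the listed edges, {B-E} are in the MST → 1.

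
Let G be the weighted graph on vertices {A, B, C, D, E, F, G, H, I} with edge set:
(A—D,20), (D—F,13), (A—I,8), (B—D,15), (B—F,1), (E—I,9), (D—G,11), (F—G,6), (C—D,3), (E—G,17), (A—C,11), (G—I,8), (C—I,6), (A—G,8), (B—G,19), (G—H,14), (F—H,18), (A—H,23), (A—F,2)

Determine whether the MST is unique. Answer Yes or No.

Sort edges by weight, then run Kruskal:
B—F (1): add — endpoints in different components.
A—F (2): add — endpoints in different components.
C—D (3): add — endpoints in different components.
C—I (6): add — endpoints in different components.
F—G (6): add — endpoints in different components.
A—G (8): skip — A and G already connected.
A—I (8): add — endpoints in different components.
G—I (8): skip — G and I already connected.
E—I (9): add — endpoints in different components.
A—C (11): skip — A and C already connected.
D—G (11): skip — D and G already connected.
D—F (13): skip — D and F already connected.
G—H (14): add — endpoints in different components.
Non-tree edge G—I has weight 8, equal to the heaviest edge on its tree cycle — swapping gives another MST of the same weight. Not unique.

No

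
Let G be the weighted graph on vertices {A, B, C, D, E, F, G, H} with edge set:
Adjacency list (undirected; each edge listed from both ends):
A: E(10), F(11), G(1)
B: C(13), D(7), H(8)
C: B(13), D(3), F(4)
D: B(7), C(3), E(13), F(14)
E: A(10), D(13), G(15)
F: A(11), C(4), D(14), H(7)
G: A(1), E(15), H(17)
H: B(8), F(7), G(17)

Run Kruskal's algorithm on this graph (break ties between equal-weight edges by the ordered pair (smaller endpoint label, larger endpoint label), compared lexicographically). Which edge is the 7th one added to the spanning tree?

A-F

Kruskal's algorithm — process edges by increasing weight (ties by edge label):
A-G (1): add — endpoints in different components.
C-D (3): add — endpoints in different components.
C-F (4): add — endpoints in different components.
B-D (7): add — endpoints in different components.
F-H (7): add — endpoints in different components.
B-H (8): skip — B and H already connected.
A-E (10): add — endpoints in different components.
A-F (11): add — endpoints in different components.
The 7th edge added is A-F.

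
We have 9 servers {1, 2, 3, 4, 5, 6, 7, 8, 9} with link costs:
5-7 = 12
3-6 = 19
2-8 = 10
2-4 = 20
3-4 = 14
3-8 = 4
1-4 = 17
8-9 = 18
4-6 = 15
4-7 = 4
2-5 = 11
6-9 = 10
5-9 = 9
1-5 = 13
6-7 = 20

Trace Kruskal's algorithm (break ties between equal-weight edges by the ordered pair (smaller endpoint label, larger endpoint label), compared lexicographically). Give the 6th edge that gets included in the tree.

Kruskal: consider edges lightest-first.
3-8 (4): add — endpoints in different components.
4-7 (4): add — endpoints in different components.
5-9 (9): add — endpoints in different components.
2-8 (10): add — endpoints in different components.
6-9 (10): add — endpoints in different components.
2-5 (11): add — endpoints in different components.
5-7 (12): add — endpoints in different components.
1-5 (13): add — endpoints in different components.
The 6th edge added is 2-5.

2-5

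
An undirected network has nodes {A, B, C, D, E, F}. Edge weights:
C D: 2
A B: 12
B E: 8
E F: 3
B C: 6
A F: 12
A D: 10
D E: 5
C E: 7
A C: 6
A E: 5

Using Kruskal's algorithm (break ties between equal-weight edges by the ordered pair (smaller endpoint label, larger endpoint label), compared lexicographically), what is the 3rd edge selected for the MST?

Sort edges by weight, then run Kruskal:
C D (2): add. Components now {A} {B} {C,D} {E} {F}
E F (3): add. Components now {A} {B} {C,D} {E,F}
A E (5): add. Components now {A,E,F} {B} {C,D}
D E (5): add. Components now {A,C,D,E,F} {B}
A C (6): skip — A and C already connected.
B C (6): add. Components now {A,B,C,D,E,F}
The 3rd edge added is A E.

A-E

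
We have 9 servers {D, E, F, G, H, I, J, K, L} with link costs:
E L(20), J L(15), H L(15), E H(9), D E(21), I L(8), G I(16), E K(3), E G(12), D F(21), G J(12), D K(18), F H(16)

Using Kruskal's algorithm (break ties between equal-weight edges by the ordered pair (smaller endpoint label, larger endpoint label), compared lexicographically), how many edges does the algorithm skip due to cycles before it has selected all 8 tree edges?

Sort edges by weight, then run Kruskal:
E K (3): add — endpoints in different components.
I L (8): add — endpoints in different components.
E H (9): add — endpoints in different components.
E G (12): add — endpoints in different components.
G J (12): add — endpoints in different components.
H L (15): add — endpoints in different components.
J L (15): skip — J and L already connected.
F H (16): add — endpoints in different components.
G I (16): skip — G and I already connected.
D K (18): add — endpoints in different components.
Edges rejected before the tree was complete: 2.

2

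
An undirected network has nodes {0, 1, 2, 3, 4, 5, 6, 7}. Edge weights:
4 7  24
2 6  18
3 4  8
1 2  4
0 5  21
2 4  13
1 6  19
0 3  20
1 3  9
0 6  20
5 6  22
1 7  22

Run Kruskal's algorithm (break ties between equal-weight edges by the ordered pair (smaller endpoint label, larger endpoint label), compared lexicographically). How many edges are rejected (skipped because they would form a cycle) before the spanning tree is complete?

3

Sort edges by weight, then run Kruskal:
1 2 (4): add — endpoints in different components.
3 4 (8): add — endpoints in different components.
1 3 (9): add — endpoints in different components.
2 4 (13): skip — 2 and 4 already connected.
2 6 (18): add — endpoints in different components.
1 6 (19): skip — 1 and 6 already connected.
0 3 (20): add — endpoints in different components.
0 6 (20): skip — 0 and 6 already connected.
0 5 (21): add — endpoints in different components.
1 7 (22): add — endpoints in different components.
Edges rejected before the tree was complete: 3.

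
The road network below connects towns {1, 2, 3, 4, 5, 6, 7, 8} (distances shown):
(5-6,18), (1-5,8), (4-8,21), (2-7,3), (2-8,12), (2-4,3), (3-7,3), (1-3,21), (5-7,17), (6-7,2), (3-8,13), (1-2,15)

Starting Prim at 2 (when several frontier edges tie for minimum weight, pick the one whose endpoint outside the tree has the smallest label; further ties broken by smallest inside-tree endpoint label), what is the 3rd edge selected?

Prim's algorithm from 2:
Step 1: cheapest edge leaving the tree is 2-4 (3); add 4.
Step 2: cheapest edge leaving the tree is 2-7 (3); add 7.
Step 3: cheapest edge leaving the tree is 6-7 (2); add 6.
Step 4: cheapest edge leaving the tree is 3-7 (3); add 3.
Step 5: cheapest edge leaving the tree is 2-8 (12); add 8.
Step 6: cheapest edge leaving the tree is 1-2 (15); add 1.
Step 7: cheapest edge leaving the tree is 1-5 (8); add 5.
The 3rd edge added is 6-7.

6-7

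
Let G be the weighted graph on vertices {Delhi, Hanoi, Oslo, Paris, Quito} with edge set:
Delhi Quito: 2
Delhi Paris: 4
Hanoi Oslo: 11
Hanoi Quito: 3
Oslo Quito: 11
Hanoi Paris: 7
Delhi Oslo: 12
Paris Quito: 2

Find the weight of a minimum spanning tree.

Grow the tree from Oslo using Prim:
Step 1: cheapest edge leaving the tree is Hanoi Oslo (11); add Hanoi.
Step 2: cheapest edge leaving the tree is Hanoi Quito (3); add Quito.
Step 3: cheapest edge leaving the tree is Delhi Quito (2); add Delhi.
Step 4: cheapest edge leaving the tree is Paris Quito (2); add Paris.
MST edges: Hanoi Oslo, Hanoi Quito, Delhi Quito, Paris Quito; total weight 11+3+2+2 = 18.

18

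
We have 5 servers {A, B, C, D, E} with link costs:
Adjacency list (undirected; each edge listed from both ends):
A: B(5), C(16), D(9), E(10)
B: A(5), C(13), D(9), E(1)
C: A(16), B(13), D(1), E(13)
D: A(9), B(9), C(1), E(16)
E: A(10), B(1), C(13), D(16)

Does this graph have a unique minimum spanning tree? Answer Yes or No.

Kruskal's algorithm — process edges by increasing weight (ties by edge label):
B-E (1): add. Components now {A} {B,E} {C} {D}
C-D (1): add. Components now {A} {B,E} {C,D}
A-B (5): add. Components now {A,B,E} {C,D}
A-D (9): add. Components now {A,B,C,D,E}
Non-tree edge B-D has weight 9, equal to the heaviest edge on its tree cycle — swapping gives another MST of the same weight. Not unique.

No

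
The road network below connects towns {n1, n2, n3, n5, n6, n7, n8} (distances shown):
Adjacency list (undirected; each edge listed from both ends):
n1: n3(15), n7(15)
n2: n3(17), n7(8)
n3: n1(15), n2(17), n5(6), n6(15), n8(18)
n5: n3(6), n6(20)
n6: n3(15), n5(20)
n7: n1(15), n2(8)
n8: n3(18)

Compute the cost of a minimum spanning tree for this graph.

Prim's algorithm from n2:
Step 1: cheapest edge leaving the tree is n2–n7 (8); add n7.
Step 2: cheapest edge leaving the tree is n1–n7 (15); add n1.
Step 3: cheapest edge leaving the tree is n1–n3 (15); add n3.
Step 4: cheapest edge leaving the tree is n3–n5 (6); add n5.
Step 5: cheapest edge leaving the tree is n3–n6 (15); add n6.
Step 6: cheapest edge leaving the tree is n3–n8 (18); add n8.
MST edges: n2–n7, n1–n7, n1–n3, n3–n5, n3–n6, n3–n8; total weight 8+15+15+6+15+18 = 77.

77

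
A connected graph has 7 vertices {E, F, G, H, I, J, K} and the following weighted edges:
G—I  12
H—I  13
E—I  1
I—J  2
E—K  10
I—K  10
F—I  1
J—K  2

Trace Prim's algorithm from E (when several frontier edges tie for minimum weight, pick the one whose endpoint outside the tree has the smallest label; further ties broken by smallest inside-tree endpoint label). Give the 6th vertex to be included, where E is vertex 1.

Prim's algorithm from E:
Step 1: frontier [E—I 1, E—K 10] → take E—I (1); add I.
Step 2: frontier [E—K 10, F—I 1, I—J 2, I—K 10, G—I 12, H—I 13] → take F—I (1); add F.
Step 3: frontier [E—K 10, I—J 2, I—K 10, G—I 12, H—I 13] → take I—J (2); add J.
Step 4: frontier [E—K 10, I—K 10, G—I 12, H—I 13, J—K 2] → take J—K (2); add K.
Step 5: frontier [G—I 12, H—I 13] → take G—I (12); add G.
Step 6: frontier [H—I 13] → take H—I (13); add H.
Vertex order: E, I, F, J, K, G, H. The 6th vertex is G.

G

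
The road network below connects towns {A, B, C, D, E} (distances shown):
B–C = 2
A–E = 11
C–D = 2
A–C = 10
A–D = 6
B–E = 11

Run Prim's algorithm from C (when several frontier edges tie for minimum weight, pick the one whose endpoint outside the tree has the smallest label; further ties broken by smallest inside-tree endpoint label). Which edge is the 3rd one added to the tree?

Prim, starting at C.
Step 1: cheapest edge leaving the tree is B–C (2); add B.
Step 2: cheapest edge leaving the tree is C–D (2); add D.
Step 3: cheapest edge leaving the tree is A–D (6); add A.
Step 4: cheapest edge leaving the tree is A–E (11); add E.
The 3rd edge added is A–D.

A-D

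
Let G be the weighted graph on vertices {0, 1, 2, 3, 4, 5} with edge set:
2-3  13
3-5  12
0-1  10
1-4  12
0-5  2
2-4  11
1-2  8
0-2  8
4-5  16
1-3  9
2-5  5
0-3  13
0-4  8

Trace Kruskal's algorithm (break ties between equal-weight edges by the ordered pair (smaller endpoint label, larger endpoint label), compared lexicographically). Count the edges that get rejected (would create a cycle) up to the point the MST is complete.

Sort edges by weight, then run Kruskal:
0-5 (2): add — endpoints in different components.
2-5 (5): add — endpoints in different components.
0-2 (8): skip — 0 and 2 already connected.
0-4 (8): add — endpoints in different components.
1-2 (8): add — endpoints in different components.
1-3 (9): add — endpoints in different components.
Edges rejected before the tree was complete: 1.

1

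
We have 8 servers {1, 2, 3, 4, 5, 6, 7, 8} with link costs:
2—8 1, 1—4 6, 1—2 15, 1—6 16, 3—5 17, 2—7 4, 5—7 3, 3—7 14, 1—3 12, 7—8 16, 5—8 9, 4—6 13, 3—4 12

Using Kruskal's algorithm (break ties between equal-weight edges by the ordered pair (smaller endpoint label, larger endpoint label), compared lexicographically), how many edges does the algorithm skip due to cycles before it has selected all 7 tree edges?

2

Kruskal: consider edges lightest-first.
2—8 (1): add — endpoints in different components.
5—7 (3): add — endpoints in different components.
2—7 (4): add — endpoints in different components.
1—4 (6): add — endpoints in different components.
5—8 (9): skip — 5 and 8 already connected.
1—3 (12): add — endpoints in different components.
3—4 (12): skip — 3 and 4 already connected.
4—6 (13): add — endpoints in different components.
3—7 (14): add — endpoints in different components.
Edges rejected before the tree was complete: 2.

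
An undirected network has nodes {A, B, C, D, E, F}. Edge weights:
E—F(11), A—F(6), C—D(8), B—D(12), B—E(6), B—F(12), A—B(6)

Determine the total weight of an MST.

Sort edges by weight, then run Kruskal:
A—B (6): add. Components now {A,B} {C} {D} {E} {F}
A—F (6): add. Components now {A,B,F} {C} {D} {E}
B—E (6): add. Components now {A,B,E,F} {C} {D}
C—D (8): add. Components now {A,B,E,F} {C,D}
E—F (11): skip — E and F already connected.
B—D (12): add. Components now {A,B,C,D,E,F}
MST edges: A—B, A—F, B—E, C—D, B—D; total weight 6+6+6+8+12 = 38.

38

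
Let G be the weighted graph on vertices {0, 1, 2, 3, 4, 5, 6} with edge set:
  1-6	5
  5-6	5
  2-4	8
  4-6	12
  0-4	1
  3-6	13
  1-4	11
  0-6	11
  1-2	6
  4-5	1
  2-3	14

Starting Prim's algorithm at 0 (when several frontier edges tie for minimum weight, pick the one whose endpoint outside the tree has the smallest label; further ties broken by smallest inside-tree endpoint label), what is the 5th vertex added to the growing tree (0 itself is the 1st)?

Grow the tree from 0 using Prim:
Step 1: cheapest edge leaving the tree is 0-4 (1); add 4.
Step 2: cheapest edge leaving the tree is 4-5 (1); add 5.
Step 3: cheapest edge leaving the tree is 5-6 (5); add 6.
Step 4: cheapest edge leaving the tree is 1-6 (5); add 1.
Step 5: cheapest edge leaving the tree is 1-2 (6); add 2.
Step 6: cheapest edge leaving the tree is 3-6 (13); add 3.
Vertex order: 0, 4, 5, 6, 1, 2, 3. The 5th vertex is 1.

1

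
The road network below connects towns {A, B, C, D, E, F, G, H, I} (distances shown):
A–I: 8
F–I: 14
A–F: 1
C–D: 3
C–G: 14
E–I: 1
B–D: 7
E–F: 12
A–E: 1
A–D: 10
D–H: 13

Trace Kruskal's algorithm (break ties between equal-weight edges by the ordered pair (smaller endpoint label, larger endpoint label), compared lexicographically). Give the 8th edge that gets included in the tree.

C-G

Kruskal: consider edges lightest-first.
A–E (1): add — endpoints in different components.
A–F (1): add — endpoints in different components.
E–I (1): add — endpoints in different components.
C–D (3): add — endpoints in different components.
B–D (7): add — endpoints in different components.
A–I (8): skip — A and I already connected.
A–D (10): add — endpoints in different components.
E–F (12): skip — E and F already connected.
D–H (13): add — endpoints in different components.
C–G (14): add — endpoints in different components.
The 8th edge added is C–G.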